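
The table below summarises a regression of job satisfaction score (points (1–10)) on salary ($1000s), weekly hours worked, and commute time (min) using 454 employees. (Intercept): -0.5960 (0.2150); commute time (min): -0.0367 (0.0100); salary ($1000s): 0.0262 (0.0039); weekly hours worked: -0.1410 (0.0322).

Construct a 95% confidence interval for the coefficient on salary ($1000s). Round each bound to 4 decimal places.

Read off: b = 0.0262, SE = 0.0039 for salary ($1000s).
df = n − k − 1 = 454 − 3 − 1 = 450.
t* = t_{0.025, 450} = 1.96525.
Margin = t* × SE = 1.96525 × 0.0039 = 0.007664.
CI: 0.0262 ± 0.007664 → (0.0185, 0.0339).

(0.0185, 0.0339)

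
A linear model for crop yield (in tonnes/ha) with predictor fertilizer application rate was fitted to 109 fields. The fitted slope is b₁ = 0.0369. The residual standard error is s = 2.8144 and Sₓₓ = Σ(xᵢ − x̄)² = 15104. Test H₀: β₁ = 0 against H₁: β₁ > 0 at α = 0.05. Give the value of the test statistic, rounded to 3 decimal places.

t = 1.611

SE(b₁) = s/√Sₓₓ = 2.8144/√15104 = 0.0229002.
t = 0.0369 / 0.0229002 = 1.611.
df = n − 2 = 107.
One-sided p ≈ 0.0550, which is ≥ 0.05, so fail to reject H₀.
The data do not give significant evidence that the true slope on fertilizer application rate is positive.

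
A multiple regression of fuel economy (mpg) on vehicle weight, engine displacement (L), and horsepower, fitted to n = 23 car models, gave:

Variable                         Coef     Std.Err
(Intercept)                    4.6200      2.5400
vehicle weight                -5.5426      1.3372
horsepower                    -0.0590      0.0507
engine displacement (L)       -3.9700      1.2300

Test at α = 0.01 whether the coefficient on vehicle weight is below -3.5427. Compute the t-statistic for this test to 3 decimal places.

Read off: b = -5.5426, SE = 1.3372 for vehicle weight.
H₀: β₁ = -3.5427 vs H₁: β₁ < -3.5427.
t = (-5.5426 − (-3.5427)) / 1.3372 = -1.496.
df = n − k − 1 = 23 − 3 − 1 = 19.
One-sided p ≈ 0.0756, which is ≥ 0.01, so fail to reject H₀.
The data do not give significant evidence that the true slope on vehicle weight is below -3.5427 mpg per unit, holding the other predictors fixed.

t = -1.496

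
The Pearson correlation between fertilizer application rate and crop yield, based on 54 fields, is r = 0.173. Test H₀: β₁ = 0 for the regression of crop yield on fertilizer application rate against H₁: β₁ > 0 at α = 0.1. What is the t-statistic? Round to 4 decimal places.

t = r·√(n − 2)/√(1 − r²) = 0.173·√52/√0.970071 = 1.2666.
df = n − 2 = 52.
One-sided p ≈ 0.1055, which is ≥ 0.1, so fail to reject H₀.
The data do not give significant evidence of a linear association between fertilizer application rate and crop yield.

t = 1.2666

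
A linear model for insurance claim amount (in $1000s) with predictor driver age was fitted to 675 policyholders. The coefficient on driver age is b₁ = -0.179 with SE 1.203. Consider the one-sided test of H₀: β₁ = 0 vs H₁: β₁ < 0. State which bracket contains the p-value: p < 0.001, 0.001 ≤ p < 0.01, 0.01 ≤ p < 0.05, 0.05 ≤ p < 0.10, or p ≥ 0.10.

t = -0.179 / 1.203 = -0.149.
df = n − 2 = 675 − 2 = 673.
One-sided p = P(T_{673} < t) ≈ 0.4409.
So p ≥ 0.10.

p ≥ 0.10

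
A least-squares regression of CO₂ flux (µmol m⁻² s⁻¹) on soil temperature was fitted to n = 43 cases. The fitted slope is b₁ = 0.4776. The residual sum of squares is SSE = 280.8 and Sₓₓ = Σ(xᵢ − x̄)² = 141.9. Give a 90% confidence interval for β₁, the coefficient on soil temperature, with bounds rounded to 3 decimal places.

MSE = SSE/(n − 2) = 280.8/41 = 6.84878.
SE(b₁) = √(MSE/Sₓₓ) = √(6.84878/141.9) = 0.219693.
df = n − 2 = 41.
t* = t_{0.05, 41} = 1.682878.
Margin = t* × SE = 1.682878 × 0.219693 = 0.36972.
CI: 0.4776 ± 0.36972 → (0.108, 0.847).
With 90% confidence, each one-unit increase in soil temperature is associated with a change of between 0.108 and 0.847 µmol m⁻² s⁻¹ in CO₂ flux.

(0.108, 0.847)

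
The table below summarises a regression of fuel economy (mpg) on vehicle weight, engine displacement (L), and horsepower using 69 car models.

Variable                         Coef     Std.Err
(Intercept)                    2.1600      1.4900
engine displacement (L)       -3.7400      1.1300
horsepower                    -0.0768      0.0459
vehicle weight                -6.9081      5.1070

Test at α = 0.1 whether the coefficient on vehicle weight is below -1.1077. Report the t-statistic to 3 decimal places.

Read off: b = -6.9081, SE = 5.1070 for vehicle weight.
H₀: β₁ = -1.1077 vs H₁: β₁ < -1.1077.
t = (-6.9081 − (-1.1077)) / 5.1070 = -1.136.
df = n − k − 1 = 69 − 3 − 1 = 65.
One-sided p ≈ 0.1301, which is ≥ 0.1, so fail to reject H₀.
The data do not give significant evidence that the true slope on vehicle weight is below -1.1077 mpg per unit, holding the other predictors fixed.

t = -1.136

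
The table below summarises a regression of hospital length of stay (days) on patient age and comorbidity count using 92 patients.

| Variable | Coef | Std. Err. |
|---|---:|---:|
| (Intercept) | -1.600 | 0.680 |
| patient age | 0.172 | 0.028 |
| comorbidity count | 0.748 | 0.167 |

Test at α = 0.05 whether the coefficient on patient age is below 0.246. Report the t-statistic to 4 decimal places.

t = -2.6429

Read off: b = 0.172, SE = 0.028 for patient age.
H₀: β₁ = 0.246 vs H₁: β₁ < 0.246.
t = (0.172 − 0.246) / 0.028 = -2.6429.
df = n − k − 1 = 92 − 2 − 1 = 89.
One-sided p ≈ 0.0049, which is < 0.05, so reject H₀.
There is evidence that the true slope on patient age is below 0.246 days per unit, holding the other predictors fixed.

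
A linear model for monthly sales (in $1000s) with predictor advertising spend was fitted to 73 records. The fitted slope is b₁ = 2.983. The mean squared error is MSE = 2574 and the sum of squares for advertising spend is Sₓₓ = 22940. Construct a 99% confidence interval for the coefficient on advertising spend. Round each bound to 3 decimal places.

(2.096, 3.870)

SE(b₁) = √(MSE/Sₓₓ) = √(2574/22940) = 0.334971.
df = n − 2 = 71.
t* = t_{0.005, 71} = 2.646863.
Margin = t* × SE = 2.646863 × 0.334971 = 0.88662.
CI: 2.983 ± 0.88662 → (2.096, 3.870).
With 99% confidence, each one-unit increase in advertising spend is associated with a change of between 2.096 and 3.870 $1000s in monthly sales.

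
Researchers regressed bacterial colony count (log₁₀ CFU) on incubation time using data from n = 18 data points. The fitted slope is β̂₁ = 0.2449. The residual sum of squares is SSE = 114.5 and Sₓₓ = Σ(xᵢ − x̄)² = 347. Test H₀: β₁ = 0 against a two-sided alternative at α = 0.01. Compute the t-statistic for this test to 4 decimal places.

t = 1.7053

MSE = SSE/(n − 2) = 114.5/16 = 7.15625.
SE(β̂₁) = √(MSE/Sₓₓ) = √(7.15625/347) = 0.143608.
t = 0.2449 / 0.143608 = 1.7053.
df = n − 2 = 16.
Two-sided p ≈ 0.1075, which is ≥ 0.01, so fail to reject H₀.
The data do not give significant evidence of an association between incubation time and bacterial colony count.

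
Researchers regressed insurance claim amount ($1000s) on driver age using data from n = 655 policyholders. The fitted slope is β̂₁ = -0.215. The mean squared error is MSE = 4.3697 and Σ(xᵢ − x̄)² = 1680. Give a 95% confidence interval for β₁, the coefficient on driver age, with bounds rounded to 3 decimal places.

SE(β̂₁) = √(MSE/Sₓₓ) = √(4.3697/1680) = 0.0510001.
df = n − 2 = 653.
t* = t_{0.025, 653} = 1.963603.
Margin = t* × SE = 1.963603 × 0.0510001 = 0.10014.
CI: -0.215 ± 0.10014 → (-0.315, -0.115).
With 95% confidence, each one-unit increase in driver age is associated with a change of between -0.315 and -0.115 $1000s in insurance claim amount.

(-0.315, -0.115)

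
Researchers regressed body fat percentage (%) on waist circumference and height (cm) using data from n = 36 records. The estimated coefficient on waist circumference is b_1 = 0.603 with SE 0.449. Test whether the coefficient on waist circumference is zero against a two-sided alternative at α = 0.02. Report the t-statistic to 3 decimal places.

t = 1.343

H₀: β₁ = 0 vs H₁: β₁ ≠ 0.
t = (b_1 − β₁⁰)/SE = 0.603 / 0.449 = 1.343.
df = n − k − 1 = 36 − 2 − 1 = 33.
Two-sided p ≈ 0.1884, which is ≥ 0.02, so fail to reject H₀.
The data do not give significant evidence of an association between waist circumference and body fat percentage, after adjusting for the other predictors.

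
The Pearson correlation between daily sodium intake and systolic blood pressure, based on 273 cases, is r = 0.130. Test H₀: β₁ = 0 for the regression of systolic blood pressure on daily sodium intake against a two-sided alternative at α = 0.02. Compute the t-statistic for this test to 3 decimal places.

t = 2.158

t = r·√(n − 2)/√(1 − r²) = 0.130·√271/√0.9831 = 2.158.
df = n − 2 = 271.
Two-sided p ≈ 0.0318, which is ≥ 0.02, so fail to reject H₀.
The data do not give significant evidence of a linear association between daily sodium intake and systolic blood pressure.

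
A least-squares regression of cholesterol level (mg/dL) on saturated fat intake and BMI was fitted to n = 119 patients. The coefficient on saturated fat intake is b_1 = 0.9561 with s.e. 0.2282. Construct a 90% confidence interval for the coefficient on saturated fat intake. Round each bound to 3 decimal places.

df = n − k − 1 = 119 − 2 − 1 = 116.
t* = t_{0.05, 116} = 1.658096.
Margin = t* × SE = 1.658096 × 0.2282 = 0.37838.
CI: 0.9561 ± 0.37838 → (0.578, 1.334).
With 90% confidence, each one-unit increase in saturated fat intake is associated with a change of between 0.578 and 1.334 mg/dL in cholesterol level, holding the other predictors fixed.

(0.578, 1.334)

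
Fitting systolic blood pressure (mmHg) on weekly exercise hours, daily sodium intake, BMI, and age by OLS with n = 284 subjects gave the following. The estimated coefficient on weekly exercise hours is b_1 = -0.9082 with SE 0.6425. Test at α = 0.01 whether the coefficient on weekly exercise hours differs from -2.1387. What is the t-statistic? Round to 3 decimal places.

H₀: β₁ = -2.1387 vs H₁: β₁ ≠ -2.1387.
t = (b_1 − β₁⁰)/SE = (-0.9082 − (-2.1387)) / 0.6425 = 1.915.
df = n − k − 1 = 284 − 4 − 1 = 279.
Two-sided p ≈ 0.0565, which is ≥ 0.01, so fail to reject H₀.
The data are consistent with a true slope of -2.1387 mmHg per unit of weekly exercise hours, holding the other predictors fixed.

t = 1.915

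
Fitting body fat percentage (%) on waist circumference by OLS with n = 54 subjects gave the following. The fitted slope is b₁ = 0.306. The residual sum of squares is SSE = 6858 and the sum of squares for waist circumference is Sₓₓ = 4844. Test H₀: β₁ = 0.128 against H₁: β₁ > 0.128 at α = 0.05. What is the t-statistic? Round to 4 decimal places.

MSE = SSE/(n − 2) = 6858/52 = 131.885.
SE(b₁) = √(MSE/Sₓₓ) = √(131.885/4844) = 0.165004.
t = (0.306 − 0.128) / 0.165004 = 1.0788.
df = n − 2 = 52.
One-sided p ≈ 0.1428, which is ≥ 0.05, so fail to reject H₀.
The data do not give significant evidence that the true slope on waist circumference exceeds 0.128 % per unit.

t = 1.0788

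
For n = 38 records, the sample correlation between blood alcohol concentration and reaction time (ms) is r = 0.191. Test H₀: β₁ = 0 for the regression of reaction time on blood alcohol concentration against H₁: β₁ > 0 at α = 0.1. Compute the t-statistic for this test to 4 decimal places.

t = r·√(n − 2)/√(1 − r²) = 0.191·√36/√0.963519 = 1.1675.
df = n − 2 = 36.
One-sided p ≈ 0.1253, which is ≥ 0.1, so fail to reject H₀.
The data do not give significant evidence of a linear association between blood alcohol concentration and reaction time.

t = 1.1675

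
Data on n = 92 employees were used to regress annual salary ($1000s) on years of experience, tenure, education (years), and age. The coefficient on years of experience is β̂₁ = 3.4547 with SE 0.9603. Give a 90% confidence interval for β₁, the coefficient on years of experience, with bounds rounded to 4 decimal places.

(1.8581, 5.0513)

df = n − k − 1 = 92 − 4 − 1 = 87.
t* = t_{0.05, 87} = 1.662557.
Margin = t* × SE = 1.662557 × 0.9603 = 1.596554.
CI: 3.4547 ± 1.596554 → (1.8581, 5.0513).
With 90% confidence, each one-unit increase in years of experience is associated with a change of between 1.8581 and 5.0513 $1000s in annual salary, holding the other predictors fixed.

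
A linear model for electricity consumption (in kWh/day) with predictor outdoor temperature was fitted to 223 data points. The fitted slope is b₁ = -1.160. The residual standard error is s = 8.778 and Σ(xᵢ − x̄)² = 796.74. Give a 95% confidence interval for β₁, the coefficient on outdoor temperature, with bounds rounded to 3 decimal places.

(-1.773, -0.547)

SE(b₁) = s/√Sₓₓ = 8.778/√796.74 = 0.310983.
df = n − 2 = 221.
t* = t_{0.025, 221} = 1.970756.
Margin = t* × SE = 1.970756 × 0.310983 = 0.61287.
CI: -1.160 ± 0.61287 → (-1.773, -0.547).
With 95% confidence, each one-unit increase in outdoor temperature is associated with a change of between -1.773 and -0.547 kWh/day in electricity consumption.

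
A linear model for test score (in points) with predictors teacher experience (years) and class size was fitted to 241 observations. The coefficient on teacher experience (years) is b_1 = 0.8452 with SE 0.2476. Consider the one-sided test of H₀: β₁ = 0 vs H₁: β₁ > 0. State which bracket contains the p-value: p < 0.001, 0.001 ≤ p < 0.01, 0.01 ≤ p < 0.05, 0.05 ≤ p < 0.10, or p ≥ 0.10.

p < 0.001

t = 0.8452 / 0.2476 = 3.414.
df = n − k − 1 = 241 − 2 − 1 = 238.
One-sided p = P(T_{238} > t) ≈ 0.0004.
So p < 0.001.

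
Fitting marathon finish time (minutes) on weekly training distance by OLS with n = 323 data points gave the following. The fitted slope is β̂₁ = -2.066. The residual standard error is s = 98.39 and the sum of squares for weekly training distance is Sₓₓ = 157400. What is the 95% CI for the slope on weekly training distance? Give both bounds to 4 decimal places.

SE(β̂₁) = s/√Sₓₓ = 98.39/√157400 = 0.247998.
df = n − 2 = 321.
t* = t_{0.025, 321} = 1.967382.
Margin = t* × SE = 1.967382 × 0.247998 = 0.487907.
CI: -2.066 ± 0.487907 → (-2.5539, -1.5781).
With 95% confidence, each one-unit increase in weekly training distance is associated with a change of between -2.5539 and -1.5781 minutes in marathon finish time.

(-2.5539, -1.5781)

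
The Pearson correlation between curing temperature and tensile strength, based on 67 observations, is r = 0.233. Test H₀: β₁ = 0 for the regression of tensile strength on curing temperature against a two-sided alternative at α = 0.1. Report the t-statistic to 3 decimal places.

t = r·√(n − 2)/√(1 − r²) = 0.233·√65/√0.945711 = 1.932.
df = n − 2 = 65.
Two-sided p ≈ 0.0578, which is < 0.1, so reject H₀.
There is evidence of a linear association between curing temperature and tensile strength.

t = 1.932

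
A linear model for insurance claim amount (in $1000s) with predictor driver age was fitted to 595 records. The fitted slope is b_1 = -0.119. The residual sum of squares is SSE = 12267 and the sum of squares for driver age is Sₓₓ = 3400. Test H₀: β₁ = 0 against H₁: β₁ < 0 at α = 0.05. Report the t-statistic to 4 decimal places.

MSE = SSE/(n − 2) = 12267/593 = 20.6863.
SE(b_1) = √(MSE/Sₓₓ) = √(20.6863/3400) = 0.0780014.
t = -0.119 / 0.0780014 = -1.5256.
df = n − 2 = 593.
One-sided p ≈ 0.0638, which is ≥ 0.05, so fail to reject H₀.
The data do not give significant evidence that the true slope on driver age is negative.

t = -1.5256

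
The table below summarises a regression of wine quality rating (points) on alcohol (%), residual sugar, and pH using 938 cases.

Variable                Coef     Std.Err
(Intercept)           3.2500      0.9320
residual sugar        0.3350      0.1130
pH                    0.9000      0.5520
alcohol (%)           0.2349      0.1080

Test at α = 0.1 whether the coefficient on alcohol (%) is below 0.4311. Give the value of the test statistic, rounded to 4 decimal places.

t = -1.8167

Read off: b = 0.2349, SE = 0.1080 for alcohol (%).
H₀: β₁ = 0.4311 vs H₁: β₁ < 0.4311.
t = (0.2349 − 0.4311) / 0.1080 = -1.8167.
df = n − k − 1 = 938 − 3 − 1 = 934.
One-sided p ≈ 0.0348, which is < 0.1, so reject H₀.
There is evidence that the true slope on alcohol (%) is below 0.4311 points per unit, holding the other predictors fixed.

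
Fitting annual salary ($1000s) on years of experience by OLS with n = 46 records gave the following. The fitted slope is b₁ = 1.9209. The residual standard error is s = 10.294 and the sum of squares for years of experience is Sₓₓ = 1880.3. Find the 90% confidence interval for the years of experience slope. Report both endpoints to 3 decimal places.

SE(b₁) = s/√Sₓₓ = 10.294/√1880.3 = 0.237394.
df = n − 2 = 44.
t* = t_{0.05, 44} = 1.68023.
Margin = t* × SE = 1.68023 × 0.237394 = 0.39888.
CI: 1.9209 ± 0.39888 → (1.522, 2.320).
With 90% confidence, each one-unit increase in years of experience is associated with a change of between 1.522 and 2.320 $1000s in annual salary.

(1.522, 2.320)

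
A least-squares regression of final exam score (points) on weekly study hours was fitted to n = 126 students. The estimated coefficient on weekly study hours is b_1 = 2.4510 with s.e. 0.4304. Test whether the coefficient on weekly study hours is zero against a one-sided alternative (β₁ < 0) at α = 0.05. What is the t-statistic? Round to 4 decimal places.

H₀: β₁ = 0 vs H₁: β₁ < 0.
t = (b_1 − β₁⁰)/SE = 2.4510 / 0.4304 = 5.6947.
df = n − 2 = 126 − 2 = 124.
One-sided p ≈ 1.0000, which is ≥ 0.05, so fail to reject H₀.
The data do not give significant evidence that the true slope on weekly study hours is negative.

t = 5.6947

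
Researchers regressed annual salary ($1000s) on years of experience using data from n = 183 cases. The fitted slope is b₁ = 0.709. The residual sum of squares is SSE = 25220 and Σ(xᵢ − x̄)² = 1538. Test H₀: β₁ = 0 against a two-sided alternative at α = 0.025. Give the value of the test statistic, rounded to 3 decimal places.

t = 2.356

MSE = SSE/(n − 2) = 25220/181 = 139.337.
SE(b₁) = √(MSE/Sₓₓ) = √(139.337/1538) = 0.300992.
t = 0.709 / 0.300992 = 2.356.
df = n − 2 = 181.
Two-sided p ≈ 0.0196, which is < 0.025, so reject H₀.
There is evidence that years of experience is associated with annual salary.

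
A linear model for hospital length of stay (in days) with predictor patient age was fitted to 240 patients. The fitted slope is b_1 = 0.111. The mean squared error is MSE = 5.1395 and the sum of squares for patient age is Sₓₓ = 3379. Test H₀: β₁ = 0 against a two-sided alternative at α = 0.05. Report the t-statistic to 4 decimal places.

t = 2.8461

SE(b_1) = √(MSE/Sₓₓ) = √(5.1395/3379) = 0.0390002.
t = 0.111 / 0.0390002 = 2.8461.
df = n − 2 = 238.
Two-sided p ≈ 0.0048, which is < 0.05, so reject H₀.
There is evidence that patient age is associated with hospital length of stay.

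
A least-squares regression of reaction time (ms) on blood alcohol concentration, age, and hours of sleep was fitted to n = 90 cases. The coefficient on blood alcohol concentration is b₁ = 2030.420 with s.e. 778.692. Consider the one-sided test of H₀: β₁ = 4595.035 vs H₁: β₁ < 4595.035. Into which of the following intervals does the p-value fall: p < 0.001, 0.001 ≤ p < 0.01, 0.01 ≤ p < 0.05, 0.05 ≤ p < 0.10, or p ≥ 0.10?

t = (2030.420 − 4595.035) / 778.692 = -3.293.
df = n − k − 1 = 90 − 3 − 1 = 86.
One-sided p = P(T_{86} < t) ≈ 0.0007.
So p < 0.001.

p < 0.001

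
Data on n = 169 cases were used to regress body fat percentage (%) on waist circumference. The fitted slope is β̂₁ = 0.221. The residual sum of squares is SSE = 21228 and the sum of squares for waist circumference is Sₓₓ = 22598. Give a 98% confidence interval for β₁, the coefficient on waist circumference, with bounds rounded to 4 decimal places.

MSE = SSE/(n − 2) = 21228/167 = 127.114.
SE(β̂₁) = √(MSE/Sₓₓ) = √(127.114/22598) = 0.075.
df = n − 2 = 167.
t* = t_{0.01, 167} = 2.348884.
Margin = t* × SE = 2.348884 × 0.075 = 0.176166.
CI: 0.221 ± 0.176166 → (0.0448, 0.3972).
With 98% confidence, each one-unit increase in waist circumference is associated with a change of between 0.0448 and 0.3972 % in body fat percentage.

(0.0448, 0.3972)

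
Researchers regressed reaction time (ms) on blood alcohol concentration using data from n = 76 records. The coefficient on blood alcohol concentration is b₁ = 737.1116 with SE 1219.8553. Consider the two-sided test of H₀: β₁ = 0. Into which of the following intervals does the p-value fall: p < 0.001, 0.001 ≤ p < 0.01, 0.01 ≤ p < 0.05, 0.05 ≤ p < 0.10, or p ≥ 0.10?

t = 737.1116 / 1219.8553 = 0.604.
df = n − 2 = 76 − 2 = 74.
Two-sided p = 2·P(T_{74} > |t|) ≈ 0.5475.
So p ≥ 0.10.

p ≥ 0.10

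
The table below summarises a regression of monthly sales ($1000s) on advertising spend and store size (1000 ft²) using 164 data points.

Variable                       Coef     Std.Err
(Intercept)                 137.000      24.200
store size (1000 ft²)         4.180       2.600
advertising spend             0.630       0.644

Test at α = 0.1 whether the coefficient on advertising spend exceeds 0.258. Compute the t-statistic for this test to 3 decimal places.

Read off: b = 0.630, SE = 0.644 for advertising spend.
H₀: β₁ = 0.258 vs H₁: β₁ > 0.258.
t = (0.630 − 0.258) / 0.644 = 0.578.
df = n − k − 1 = 164 − 2 − 1 = 161.
One-sided p ≈ 0.2822, which is ≥ 0.1, so fail to reject H₀.
The data do not give significant evidence that the true slope on advertising spend exceeds 0.258 $1000s per unit, holding the other predictors fixed.

t = 0.578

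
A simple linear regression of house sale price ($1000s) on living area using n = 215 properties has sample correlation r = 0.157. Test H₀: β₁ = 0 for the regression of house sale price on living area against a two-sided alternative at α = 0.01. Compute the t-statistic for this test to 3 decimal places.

t = r·√(n − 2)/√(1 − r²) = 0.157·√213/√0.975351 = 2.320.
df = n − 2 = 213.
Two-sided p ≈ 0.0213, which is ≥ 0.01, so fail to reject H₀.
The data do not give significant evidence of a linear association between living area and house sale price.

t = 2.320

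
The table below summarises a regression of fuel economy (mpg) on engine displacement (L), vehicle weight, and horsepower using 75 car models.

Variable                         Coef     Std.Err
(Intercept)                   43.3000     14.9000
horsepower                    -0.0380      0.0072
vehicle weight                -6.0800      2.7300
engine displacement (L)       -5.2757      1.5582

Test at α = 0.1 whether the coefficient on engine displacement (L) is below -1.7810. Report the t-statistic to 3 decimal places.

t = -2.243

Read off: b = -5.2757, SE = 1.5582 for engine displacement (L).
H₀: β₁ = -1.7810 vs H₁: β₁ < -1.7810.
t = (-5.2757 − (-1.7810)) / 1.5582 = -2.243.
df = n − k − 1 = 75 − 3 − 1 = 71.
One-sided p ≈ 0.0140, which is < 0.1, so reject H₀.
There is evidence that the true slope on engine displacement (L) is below -1.7810 mpg per unit, holding the other predictors fixed.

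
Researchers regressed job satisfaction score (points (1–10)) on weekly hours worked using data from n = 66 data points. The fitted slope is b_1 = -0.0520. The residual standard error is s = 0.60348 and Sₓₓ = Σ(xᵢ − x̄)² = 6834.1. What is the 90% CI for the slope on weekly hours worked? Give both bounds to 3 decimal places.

(-0.064, -0.040)

SE(b_1) = s/√Sₓₓ = 0.60348/√6834.1 = 0.00729999.
df = n − 2 = 64.
t* = t_{0.05, 64} = 1.669013.
Margin = t* × SE = 1.669013 × 0.00729999 = 0.01218.
CI: -0.0520 ± 0.01218 → (-0.064, -0.040).
With 90% confidence, each one-unit increase in weekly hours worked is associated with a change of between -0.064 and -0.040 points (1–10) in job satisfaction score.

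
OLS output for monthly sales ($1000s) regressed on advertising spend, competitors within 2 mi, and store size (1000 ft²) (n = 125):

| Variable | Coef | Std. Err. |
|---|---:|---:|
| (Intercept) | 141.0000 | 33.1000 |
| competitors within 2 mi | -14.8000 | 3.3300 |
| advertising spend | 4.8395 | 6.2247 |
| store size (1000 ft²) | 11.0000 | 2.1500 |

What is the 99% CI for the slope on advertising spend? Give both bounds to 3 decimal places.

(-11.451, 21.130)

Read off: b = 4.8395, SE = 6.2247 for advertising spend.
df = n − k − 1 = 125 − 3 − 1 = 121.
t* = t_{0.005, 121} = 2.617072.
Margin = t* × SE = 2.617072 × 6.2247 = 16.29049.
CI: 4.8395 ± 16.29049 → (-11.451, 21.130).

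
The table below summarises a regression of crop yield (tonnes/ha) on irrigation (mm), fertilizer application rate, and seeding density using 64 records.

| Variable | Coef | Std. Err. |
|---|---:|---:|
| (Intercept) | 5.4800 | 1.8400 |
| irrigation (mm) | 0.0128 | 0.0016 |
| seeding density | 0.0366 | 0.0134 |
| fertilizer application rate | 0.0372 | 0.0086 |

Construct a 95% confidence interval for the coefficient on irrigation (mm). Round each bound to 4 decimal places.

Read off: b = 0.0128, SE = 0.0016 for irrigation (mm).
df = n − k − 1 = 64 − 3 − 1 = 60.
t* = t_{0.025, 60} = 2.000298.
Margin = t* × SE = 2.000298 × 0.0016 = 0.003200.
CI: 0.0128 ± 0.003200 → (0.0096, 0.0160).

(0.0096, 0.0160)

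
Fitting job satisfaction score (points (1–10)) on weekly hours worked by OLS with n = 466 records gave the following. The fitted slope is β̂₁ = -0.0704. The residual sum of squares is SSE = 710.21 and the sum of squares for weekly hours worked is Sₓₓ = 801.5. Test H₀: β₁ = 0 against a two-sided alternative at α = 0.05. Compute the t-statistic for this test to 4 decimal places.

MSE = SSE/(n − 2) = 710.21/464 = 1.53063.
SE(β̂₁) = √(MSE/Sₓₓ) = √(1.53063/801.5) = 0.0437001.
t = -0.0704 / 0.0437001 = -1.6110.
df = n − 2 = 464.
Two-sided p ≈ 0.1079, which is ≥ 0.05, so fail to reject H₀.
The data do not give significant evidence of an association between weekly hours worked and job satisfaction score.

t = -1.6110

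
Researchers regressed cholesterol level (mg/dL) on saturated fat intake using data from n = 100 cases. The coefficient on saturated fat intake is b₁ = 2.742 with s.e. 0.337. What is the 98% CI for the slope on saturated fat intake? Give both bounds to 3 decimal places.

(1.945, 3.539)

df = n − 2 = 100 − 2 = 98.
t* = t_{0.01, 98} = 2.365002.
Margin = t* × SE = 2.365002 × 0.337 = 0.79701.
CI: 2.742 ± 0.79701 → (1.945, 3.539).
With 98% confidence, each one-unit increase in saturated fat intake is associated with a change of between 1.945 and 3.539 mg/dL in cholesterol level.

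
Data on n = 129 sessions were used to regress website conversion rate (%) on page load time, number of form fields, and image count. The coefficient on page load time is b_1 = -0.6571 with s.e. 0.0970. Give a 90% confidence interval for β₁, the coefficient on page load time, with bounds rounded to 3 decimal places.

(-0.818, -0.496)

df = n − k − 1 = 129 − 3 − 1 = 125.
t* = t_{0.05, 125} = 1.657135.
Margin = t* × SE = 1.657135 × 0.0970 = 0.16074.
CI: -0.6571 ± 0.16074 → (-0.818, -0.496).
With 90% confidence, each one-unit increase in page load time is associated with a change of between -0.818 and -0.496 % in website conversion rate, holding the other predictors fixed.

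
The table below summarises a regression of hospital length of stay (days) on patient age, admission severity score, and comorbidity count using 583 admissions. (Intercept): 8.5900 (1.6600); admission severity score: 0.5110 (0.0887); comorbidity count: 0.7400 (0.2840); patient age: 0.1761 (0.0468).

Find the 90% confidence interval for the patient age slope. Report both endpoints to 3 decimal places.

Read off: b = 0.1761, SE = 0.0468 for patient age.
df = n − k − 1 = 583 − 3 − 1 = 579.
t* = t_{0.05, 579} = 1.64749.
Margin = t* × SE = 1.64749 × 0.0468 = 0.07710.
CI: 0.1761 ± 0.07710 → (0.099, 0.253).

(0.099, 0.253)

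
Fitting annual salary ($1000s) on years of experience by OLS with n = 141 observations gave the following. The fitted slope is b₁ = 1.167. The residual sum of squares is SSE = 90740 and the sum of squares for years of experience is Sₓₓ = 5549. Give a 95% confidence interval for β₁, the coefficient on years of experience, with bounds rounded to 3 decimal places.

MSE = SSE/(n − 2) = 90740/139 = 652.806.
SE(b₁) = √(MSE/Sₓₓ) = √(652.806/5549) = 0.342993.
df = n − 2 = 139.
t* = t_{0.025, 139} = 1.977178.
Margin = t* × SE = 1.977178 × 0.342993 = 0.67816.
CI: 1.167 ± 0.67816 → (0.489, 1.845).
With 95% confidence, each one-unit increase in years of experience is associated with a change of between 0.489 and 1.845 $1000s in annual salary.

(0.489, 1.845)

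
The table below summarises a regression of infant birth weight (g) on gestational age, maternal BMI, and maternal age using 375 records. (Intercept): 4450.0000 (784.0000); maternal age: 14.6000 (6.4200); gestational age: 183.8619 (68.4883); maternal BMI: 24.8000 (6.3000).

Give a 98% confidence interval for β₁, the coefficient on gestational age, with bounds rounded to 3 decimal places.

Read off: b = 183.8619, SE = 68.4883 for gestational age.
df = n − k − 1 = 375 − 3 − 1 = 371.
t* = t_{0.01, 371} = 2.336441.
Margin = t* × SE = 2.336441 × 68.4883 = 160.01887.
CI: 183.8619 ± 160.01887 → (23.843, 343.881).

(23.843, 343.881)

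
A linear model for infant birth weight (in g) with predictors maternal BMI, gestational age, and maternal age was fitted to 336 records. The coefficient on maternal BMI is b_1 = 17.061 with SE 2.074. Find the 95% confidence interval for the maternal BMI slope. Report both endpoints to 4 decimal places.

df = n − k − 1 = 336 − 3 − 1 = 332.
t* = t_{0.025, 332} = 1.967135.
Margin = t* × SE = 1.967135 × 2.074 = 4.079838.
CI: 17.061 ± 4.079838 → (12.9812, 21.1408).
With 95% confidence, each one-unit increase in maternal BMI is associated with a change of between 12.9812 and 21.1408 g in infant birth weight, holding the other predictors fixed.

(12.9812, 21.1408)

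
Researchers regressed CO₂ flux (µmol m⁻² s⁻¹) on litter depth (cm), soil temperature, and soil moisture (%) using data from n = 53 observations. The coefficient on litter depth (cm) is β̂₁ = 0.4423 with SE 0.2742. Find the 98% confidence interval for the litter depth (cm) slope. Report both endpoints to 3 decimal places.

(-0.217, 1.102)

df = n − k − 1 = 53 − 3 − 1 = 49.
t* = t_{0.01, 49} = 2.404892.
Margin = t* × SE = 2.404892 × 0.2742 = 0.65942.
CI: 0.4423 ± 0.65942 → (-0.217, 1.102).
With 98% confidence, each one-unit increase in litter depth (cm) is associated with a change of between -0.217 and 1.102 µmol m⁻² s⁻¹ in CO₂ flux, holding the other predictors fixed.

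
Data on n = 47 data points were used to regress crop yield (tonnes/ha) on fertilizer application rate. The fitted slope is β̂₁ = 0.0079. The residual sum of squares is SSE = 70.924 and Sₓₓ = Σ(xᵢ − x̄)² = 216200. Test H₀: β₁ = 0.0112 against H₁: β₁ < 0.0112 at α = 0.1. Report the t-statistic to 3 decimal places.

MSE = SSE/(n − 2) = 70.924/45 = 1.57609.
SE(β̂₁) = √(MSE/Sₓₓ) = √(1.57609/216200) = 0.00269999.
t = (0.0079 − 0.0112) / 0.00269999 = -1.222.
df = n − 2 = 45.
One-sided p ≈ 0.1140, which is ≥ 0.1, so fail to reject H₀.
The data do not give significant evidence that the true slope on fertilizer application rate is below 0.0112 tonnes/ha per unit.

t = -1.222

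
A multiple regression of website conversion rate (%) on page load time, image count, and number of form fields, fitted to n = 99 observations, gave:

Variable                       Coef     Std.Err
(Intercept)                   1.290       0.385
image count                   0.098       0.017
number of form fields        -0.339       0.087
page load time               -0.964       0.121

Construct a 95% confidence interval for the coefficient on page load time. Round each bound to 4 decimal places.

Read off: b = -0.964, SE = 0.121 for page load time.
df = n − k − 1 = 99 − 3 − 1 = 95.
t* = t_{0.025, 95} = 1.985251.
Margin = t* × SE = 1.985251 × 0.121 = 0.240215.
CI: -0.964 ± 0.240215 → (-1.2042, -0.7238).

(-1.2042, -0.7238)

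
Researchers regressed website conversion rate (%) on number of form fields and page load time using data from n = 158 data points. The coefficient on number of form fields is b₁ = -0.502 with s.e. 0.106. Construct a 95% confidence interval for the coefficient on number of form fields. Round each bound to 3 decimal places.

df = n − k − 1 = 158 − 2 − 1 = 155.
t* = t_{0.025, 155} = 1.975387.
Margin = t* × SE = 1.975387 × 0.106 = 0.20939.
CI: -0.502 ± 0.20939 → (-0.711, -0.293).
With 95% confidence, each one-unit increase in number of form fields is associated with a change of between -0.711 and -0.293 % in website conversion rate, holding the other predictors fixed.

(-0.711, -0.293)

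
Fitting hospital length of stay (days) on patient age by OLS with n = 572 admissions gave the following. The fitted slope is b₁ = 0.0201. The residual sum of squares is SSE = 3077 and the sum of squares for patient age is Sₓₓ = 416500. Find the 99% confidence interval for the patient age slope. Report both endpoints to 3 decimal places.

(0.011, 0.029)

MSE = SSE/(n − 2) = 3077/570 = 5.39825.
SE(b₁) = √(MSE/Sₓₓ) = √(5.39825/416500) = 0.00360014.
df = n − 2 = 570.
t* = t_{0.005, 570} = 2.584482.
Margin = t* × SE = 2.584482 × 0.00360014 = 0.00930.
CI: 0.0201 ± 0.00930 → (0.011, 0.029).
With 99% confidence, each one-unit increase in patient age is associated with a change of between 0.011 and 0.029 days in hospital length of stay.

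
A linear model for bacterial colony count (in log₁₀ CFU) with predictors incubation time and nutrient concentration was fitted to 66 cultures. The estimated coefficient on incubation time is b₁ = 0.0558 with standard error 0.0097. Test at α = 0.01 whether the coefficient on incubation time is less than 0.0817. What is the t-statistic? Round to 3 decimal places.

t = -2.670

H₀: β₁ = 0.0817 vs H₁: β₁ < 0.0817.
t = (b₁ − β₁⁰)/SE = (0.0558 − 0.0817) / 0.0097 = -2.670.
df = n − k − 1 = 66 − 2 − 1 = 63.
One-sided p ≈ 0.0048, which is < 0.01, so reject H₀.
There is evidence that the true slope on incubation time is below 0.0817 log₁₀ CFU per unit, holding the other predictors fixed.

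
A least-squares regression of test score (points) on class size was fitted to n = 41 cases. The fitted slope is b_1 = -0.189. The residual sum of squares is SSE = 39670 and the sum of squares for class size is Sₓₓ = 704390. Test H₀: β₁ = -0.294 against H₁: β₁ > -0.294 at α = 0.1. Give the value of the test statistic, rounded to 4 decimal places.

t = 2.7631

MSE = SSE/(n − 2) = 39670/39 = 1017.18.
SE(b_1) = √(MSE/Sₓₓ) = √(1017.18/704390) = 0.0380008.
t = (-0.189 − (-0.294)) / 0.0380008 = 2.7631.
df = n − 2 = 39.
One-sided p ≈ 0.0043, which is < 0.1, so reject H₀.
There is evidence that the true slope on class size exceeds -0.294 points per unit.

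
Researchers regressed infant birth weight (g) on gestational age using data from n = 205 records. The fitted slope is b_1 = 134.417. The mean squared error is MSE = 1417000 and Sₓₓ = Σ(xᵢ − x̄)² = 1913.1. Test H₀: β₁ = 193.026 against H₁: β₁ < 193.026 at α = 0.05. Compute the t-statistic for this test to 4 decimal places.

SE(b_1) = √(MSE/Sₓₓ) = √(1.417e+06/1913.1) = 27.2155.
t = (134.417 − 193.026) / 27.2155 = -2.1535.
df = n − 2 = 203.
One-sided p ≈ 0.0162, which is < 0.05, so reject H₀.
There is evidence that the true slope on gestational age is below 193.026 g per unit.

t = -2.1535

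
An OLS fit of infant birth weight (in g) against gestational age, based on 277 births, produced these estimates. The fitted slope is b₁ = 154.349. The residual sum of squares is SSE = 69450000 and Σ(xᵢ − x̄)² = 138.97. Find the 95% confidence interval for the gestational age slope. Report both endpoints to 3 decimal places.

(70.428, 238.270)

MSE = SSE/(n − 2) = 69450000/275 = 252545.
SE(b₁) = √(MSE/Sₓₓ) = √(252545/138.97) = 42.6294.
df = n − 2 = 275.
t* = t_{0.025, 275} = 1.968628.
Margin = t* × SE = 1.968628 × 42.6294 = 83.92143.
CI: 154.349 ± 83.92143 → (70.428, 238.270).
With 95% confidence, each one-unit increase in gestational age is associated with a change of between 70.428 and 238.270 g in infant birth weight.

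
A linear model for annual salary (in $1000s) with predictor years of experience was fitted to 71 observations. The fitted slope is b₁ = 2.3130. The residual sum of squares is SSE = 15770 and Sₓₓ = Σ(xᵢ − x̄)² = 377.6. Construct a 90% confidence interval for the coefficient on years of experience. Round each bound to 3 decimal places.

MSE = SSE/(n − 2) = 15770/69 = 228.551.
SE(b₁) = √(MSE/Sₓₓ) = √(228.551/377.6) = 0.777992.
df = n − 2 = 69.
t* = t_{0.05, 69} = 1.667239.
Margin = t* × SE = 1.667239 × 0.777992 = 1.29710.
CI: 2.3130 ± 1.29710 → (1.016, 3.610).
With 90% confidence, each one-unit increase in years of experience is associated with a change of between 1.016 and 3.610 $1000s in annual salary.

(1.016, 3.610)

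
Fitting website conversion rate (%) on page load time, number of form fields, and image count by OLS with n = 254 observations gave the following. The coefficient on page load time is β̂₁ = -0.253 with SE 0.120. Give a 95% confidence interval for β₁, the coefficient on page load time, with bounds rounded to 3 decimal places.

df = n − k − 1 = 254 − 3 − 1 = 250.
t* = t_{0.025, 250} = 1.969498.
Margin = t* × SE = 1.969498 × 0.120 = 0.23634.
CI: -0.253 ± 0.23634 → (-0.489, -0.017).
With 95% confidence, each one-unit increase in page load time is associated with a change of between -0.489 and -0.017 % in website conversion rate, holding the other predictors fixed.

(-0.489, -0.017)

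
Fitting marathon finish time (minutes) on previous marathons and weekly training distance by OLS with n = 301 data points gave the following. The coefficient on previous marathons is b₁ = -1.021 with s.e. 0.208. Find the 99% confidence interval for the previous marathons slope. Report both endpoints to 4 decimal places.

(-1.5602, -0.4818)

df = n − k − 1 = 301 − 2 − 1 = 298.
t* = t_{0.005, 298} = 2.592428.
Margin = t* × SE = 2.592428 × 0.208 = 0.539225.
CI: -1.021 ± 0.539225 → (-1.5602, -0.4818).
With 99% confidence, each one-unit increase in previous marathons is associated with a change of between -1.5602 and -0.4818 minutes in marathon finish time, holding the other predictors fixed.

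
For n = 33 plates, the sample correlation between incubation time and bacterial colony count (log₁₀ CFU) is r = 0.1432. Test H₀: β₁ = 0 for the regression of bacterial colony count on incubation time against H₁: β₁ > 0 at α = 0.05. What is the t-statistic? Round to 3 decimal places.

t = r·√(n − 2)/√(1 − r²) = 0.1432·√31/√0.979494 = 0.806.
df = n − 2 = 31.
One-sided p ≈ 0.2133, which is ≥ 0.05, so fail to reject H₀.
The data do not give significant evidence of a linear association between incubation time and bacterial colony count.

t = 0.806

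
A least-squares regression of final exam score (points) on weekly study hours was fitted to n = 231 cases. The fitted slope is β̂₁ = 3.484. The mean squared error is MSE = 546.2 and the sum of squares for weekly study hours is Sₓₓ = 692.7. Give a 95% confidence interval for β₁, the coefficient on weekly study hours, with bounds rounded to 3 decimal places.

SE(β̂₁) = √(MSE/Sₓₓ) = √(546.2/692.7) = 0.88798.
df = n − 2 = 229.
t* = t_{0.025, 229} = 1.970377.
Margin = t* × SE = 1.970377 × 0.88798 = 1.74966.
CI: 3.484 ± 1.74966 → (1.734, 5.234).
With 95% confidence, each one-unit increase in weekly study hours is associated with a change of between 1.734 and 5.234 points in final exam score.

(1.734, 5.234)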